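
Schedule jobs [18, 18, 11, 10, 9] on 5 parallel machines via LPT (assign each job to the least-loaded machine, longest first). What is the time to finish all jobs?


Jobs (LPT sorted): [18, 18, 11, 10, 9]
Machines: 5
  J=18 → Machine 1 (load: 0+18=18)
  J=18 → Machine 2 (load: 0+18=18)
  J=11 → Machine 3 (load: 0+11=11)
  J=10 → Machine 4 (load: 0+10=10)
  J=9 → Machine 5 (load: 0+9=9)
Machine loads: [18, 18, 11, 10, 9]
Makespan = max = 18 time units


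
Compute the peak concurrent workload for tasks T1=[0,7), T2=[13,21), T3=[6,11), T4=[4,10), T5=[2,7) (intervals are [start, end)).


Check each time point for overlaps:
  t=6: 4 tasks active (T1, T3, T4, T5)
Max concurrent = 4


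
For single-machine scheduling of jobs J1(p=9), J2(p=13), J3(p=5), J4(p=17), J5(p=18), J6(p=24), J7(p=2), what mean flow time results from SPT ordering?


SPT order: J7 → J3 → J1 → J2 → J4 → J5 → J6
Completion times:
  J7: C=2
  J3: C=7
  J1: C=16
  J2: C=29
  J4: C=46
  J5: C=64
  J6: C=88
Sum = 252, n = 7
Mean flow = 252/7
= 36.00


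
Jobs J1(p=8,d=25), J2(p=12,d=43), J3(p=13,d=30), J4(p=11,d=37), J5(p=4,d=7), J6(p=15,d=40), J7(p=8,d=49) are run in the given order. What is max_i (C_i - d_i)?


Lateness per job (L = C - d):
  J1: C=8, d=25, L=-17
  J2: C=20, d=43, L=-23
  J3: C=33, d=30, L=3
  J4: C=44, d=37, L=7
  J5: C=48, d=7, L=41
  J6: C=63, d=40, L=23
  J7: C=71, d=49, L=22
Lmax = max(-17, -23, 3, 7, 41, 23, 22)
= 41


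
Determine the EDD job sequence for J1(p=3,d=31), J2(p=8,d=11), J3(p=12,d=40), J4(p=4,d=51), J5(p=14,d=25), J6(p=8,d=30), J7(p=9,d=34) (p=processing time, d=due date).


EDD: sort by earliest due date
  J2: d=11, p=8
  J5: d=25, p=14
  J6: d=30, p=8
  J1: d=31, p=3
  J7: d=34, p=9
  J3: d=40, p=12
  J4: d=51, p=4
Order: J2 → J5 → J6 → J1 → J7 → J3 → J4


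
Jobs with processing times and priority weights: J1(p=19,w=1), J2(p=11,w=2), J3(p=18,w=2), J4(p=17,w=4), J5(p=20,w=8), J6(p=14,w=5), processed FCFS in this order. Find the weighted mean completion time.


Completion times:
  J1: C=19, w×C=1×19=19
  J2: C=30, w×C=2×30=60
  J3: C=48, w×C=2×48=96
  J4: C=65, w×C=4×65=260
  J5: C=85, w×C=8×85=680
  J6: C=99, w×C=5×99=495
Sum w×C = 1610
Sum w = 22
Weighted avg = 1610/22
= 73.18


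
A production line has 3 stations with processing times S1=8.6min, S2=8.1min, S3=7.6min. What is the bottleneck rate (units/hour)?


Bottleneck = longest station time
Station times: [8.6, 8.1, 7.6]
Max = 8.6 min
Rate = 60 / 8.6
= 6.98 units/hour (bottleneck: 8.6min)


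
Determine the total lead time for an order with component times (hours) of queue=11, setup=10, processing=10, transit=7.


Lead time = queue + setup + processing + transit
= 11 + 10 + 10 + 7
= 38 hours


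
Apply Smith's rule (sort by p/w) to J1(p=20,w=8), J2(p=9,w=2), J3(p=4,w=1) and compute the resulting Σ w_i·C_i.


WSPT order (by p/w): J1 → J3 → J2
  J1: C=20, w·C=8×20=160
  J3: C=24, w·C=1×24=24
  J2: C=33, w·C=2×33=66
Σ w·C = 250
= 250


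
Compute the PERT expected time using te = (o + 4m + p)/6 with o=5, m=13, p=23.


te = (o + 4m + p) / 6
= (5 + 4×13 + 23) / 6
= (5 + 52 + 23) / 6
= 80 / 6
= 13.33


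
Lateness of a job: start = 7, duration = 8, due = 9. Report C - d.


Completion = 7 + 8 = 15
Lateness = C - d = 15 - 9
= 6


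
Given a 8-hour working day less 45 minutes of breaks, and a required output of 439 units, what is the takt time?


Available = 8×60 - 45 = 435 min
Takt time = 435 / 439
= 0.99 min/unit


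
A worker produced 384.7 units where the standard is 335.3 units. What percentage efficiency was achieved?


Efficiency = (actual / standard) × 100
= (384.7 / 335.3) × 100
= 114.7%


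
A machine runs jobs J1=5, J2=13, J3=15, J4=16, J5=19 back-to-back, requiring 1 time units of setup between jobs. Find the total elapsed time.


Makespan = Σ processing + (n-1) × setup
= (5 + 13 + 15 + 16 + 19) + (5-1)×1
= 68 + 4
= 72 time units


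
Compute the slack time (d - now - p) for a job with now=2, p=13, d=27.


Slack = due - current_time - processing
= 27 - 2 - 13
= 12


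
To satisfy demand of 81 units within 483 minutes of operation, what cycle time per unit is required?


Cycle time = available time / demand
= 483 / 81
= 5.96 min/unit


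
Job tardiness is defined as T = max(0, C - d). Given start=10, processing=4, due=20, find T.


Completion = start + processing = 10 + 4 = 14
Tardiness = max(0, C - d) = max(0, 14 - 20)
= max(0, -6)
= 0


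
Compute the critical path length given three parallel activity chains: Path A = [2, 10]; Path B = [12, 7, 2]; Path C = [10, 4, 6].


Path A: 2 + 10 = 12
Path B: 12 + 7 + 2 = 21
Path C: 10 + 4 + 6 = 20
Critical path = longest = max(12, 21, 20)
= 21 (Path B)


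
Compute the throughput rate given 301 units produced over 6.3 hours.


Throughput = units / time
= 301 / 6.3
= 47.8 units/hour


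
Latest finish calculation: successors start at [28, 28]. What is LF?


LF = min of all successor start times
Successors start at: [28, 28]
LF = min(28, 28)
= 28


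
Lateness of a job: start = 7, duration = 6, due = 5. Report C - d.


Completion = 7 + 6 = 13
Lateness = C - d = 13 - 5
= 8


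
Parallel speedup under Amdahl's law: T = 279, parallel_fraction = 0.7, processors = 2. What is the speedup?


Amdahl's law: T_p = T × ((1-p) + p/N)
= 279 × ((1-0.7) + 0.7/2)
= 279 × (0.30 + 0.3500)
= 279 × 0.6500
= 181.35
Speedup = 279/181.35
= 1.54×


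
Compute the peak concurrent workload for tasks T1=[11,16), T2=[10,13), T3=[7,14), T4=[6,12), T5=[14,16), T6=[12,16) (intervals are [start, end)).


Check each time point for overlaps:
  t=11: 4 tasks active (T1, T2, T3, T4)
Max concurrent = 4


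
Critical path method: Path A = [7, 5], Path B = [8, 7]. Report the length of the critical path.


Path A: 7 + 5 = 12
Path B: 8 + 7 = 15
Critical path = longest = max(12, 15)
= 15 (Path B)


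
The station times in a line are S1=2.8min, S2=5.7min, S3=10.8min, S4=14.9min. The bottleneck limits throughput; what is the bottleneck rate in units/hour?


Bottleneck = longest station time
Station times: [2.8, 5.7, 10.8, 14.9]
Max = 14.9 min
Rate = 60 / 14.9
= 4.03 units/hour (bottleneck: 14.9min)


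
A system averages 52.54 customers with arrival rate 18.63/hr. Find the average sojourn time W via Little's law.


Little's law: L = λW → W = L / λ
= 52.54 / 18.63
= 2.82 hours


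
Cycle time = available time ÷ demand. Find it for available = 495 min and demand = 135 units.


Cycle time = available time / demand
= 495 / 135
= 3.67 min/unit


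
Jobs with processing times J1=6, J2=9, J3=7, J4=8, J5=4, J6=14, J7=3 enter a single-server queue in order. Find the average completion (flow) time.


Completion times:
  J1: completes at 6
  J2: completes at 15
  J3: completes at 22
  J4: completes at 30
  J5: completes at 34
  J6: completes at 48
  J7: completes at 51
Sum = 206
Average = 206/7
= 29.43


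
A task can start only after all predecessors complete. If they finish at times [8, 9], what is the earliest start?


ES = max of all predecessor completion times
Predecessors: [8, 9]
ES = max(8, 9)
= 9


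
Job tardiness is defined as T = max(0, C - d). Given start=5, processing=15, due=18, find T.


Completion = start + processing = 5 + 15 = 20
Tardiness = max(0, C - d) = max(0, 20 - 18)
= max(0, 2)
= 2


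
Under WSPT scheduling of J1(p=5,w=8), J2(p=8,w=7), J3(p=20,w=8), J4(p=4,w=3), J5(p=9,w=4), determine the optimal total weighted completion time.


WSPT order (by p/w): J1 → J2 → J4 → J5 → J3
  J1: C=5, w·C=8×5=40
  J2: C=13, w·C=7×13=91
  J4: C=17, w·C=3×17=51
  J5: C=26, w·C=4×26=104
  J3: C=46, w·C=8×46=368
Σ w·C = 654
= 654


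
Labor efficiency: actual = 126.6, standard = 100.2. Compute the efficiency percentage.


Efficiency = (actual / standard) × 100
= (126.6 / 100.2) × 100
= 126.3%


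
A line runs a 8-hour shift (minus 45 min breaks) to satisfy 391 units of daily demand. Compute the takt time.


Available = 8×60 - 45 = 435 min
Takt time = 435 / 391
= 1.11 min/unit


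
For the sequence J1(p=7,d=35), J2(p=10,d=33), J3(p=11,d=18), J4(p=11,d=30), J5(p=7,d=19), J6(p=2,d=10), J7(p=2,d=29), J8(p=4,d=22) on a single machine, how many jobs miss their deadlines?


Completion vs due date:
  J1: C=7, d=35 → on time
  J2: C=17, d=33 → on time
  J3: C=28, d=18 → TARDY
  J4: C=39, d=30 → TARDY
  J5: C=46, d=19 → TARDY
  J6: C=48, d=10 → TARDY
  J7: C=50, d=29 → TARDY
  J8: C=54, d=22 → TARDY
Tardy jobs: J3, J4, J5, J6, J7, J8
Count = 6


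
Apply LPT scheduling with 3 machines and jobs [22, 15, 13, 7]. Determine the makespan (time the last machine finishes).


Jobs (LPT sorted): [22, 15, 13, 7]
Machines: 3
  J=22 → Machine 1 (load: 0+22=22)
  J=15 → Machine 2 (load: 0+15=15)
  J=13 → Machine 3 (load: 0+13=13)
  J=7 → Machine 3 (load: 13+7=20)
Machine loads: [22, 15, 20]
Makespan = max = 22 time units


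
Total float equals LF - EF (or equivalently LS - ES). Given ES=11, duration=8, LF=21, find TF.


EF = ES + duration = 11 + 8 = 19
LS = LF - duration = 21 - 8 = 13
Total Float = LF - EF = 21 - 19
(or LS - ES = 13 - 11)
= 2


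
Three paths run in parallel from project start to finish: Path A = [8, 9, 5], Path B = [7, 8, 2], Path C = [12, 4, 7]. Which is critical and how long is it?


Path A: 8 + 9 + 5 = 22
Path B: 7 + 8 + 2 = 17
Path C: 12 + 4 + 7 = 23
Critical path = longest = max(22, 17, 23)
= 23 (Path C)


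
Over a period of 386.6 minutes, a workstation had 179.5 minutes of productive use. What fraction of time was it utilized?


Utilization = busy / total × 100
= 179.5 / 386.6 × 100
= 46.4%


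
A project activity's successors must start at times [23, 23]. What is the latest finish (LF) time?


LF = min of all successor start times
Successors start at: [23, 23]
LF = min(23, 23)
= 23


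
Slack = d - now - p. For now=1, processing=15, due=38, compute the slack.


Slack = due - current_time - processing
= 38 - 1 - 15
= 22


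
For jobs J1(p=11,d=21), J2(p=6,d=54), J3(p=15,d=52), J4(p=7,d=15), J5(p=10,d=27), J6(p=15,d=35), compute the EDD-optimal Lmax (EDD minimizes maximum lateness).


EDD order: J4 → J1 → J5 → J6 → J3 → J2
Completion and lateness:
  J4: C=7, d=15, L=7-15=-8
  J1: C=18, d=21, L=18-21=-3
  J5: C=28, d=27, L=28-27=1
  J6: C=43, d=35, L=43-35=8
  J3: C=58, d=52, L=58-52=6
  J2: C=64, d=54, L=64-54=10
Lmax = max(-8, -3, 1, 8, 6, 10)
= 10


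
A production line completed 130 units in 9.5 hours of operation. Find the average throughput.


Throughput = units / time
= 130 / 9.5
= 13.7 units/hour


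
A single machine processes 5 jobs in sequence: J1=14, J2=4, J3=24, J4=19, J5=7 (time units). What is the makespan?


Sequential makespan: sum all processing times
= 14 + 4 + 24 + 19 + 7
= 68 time units


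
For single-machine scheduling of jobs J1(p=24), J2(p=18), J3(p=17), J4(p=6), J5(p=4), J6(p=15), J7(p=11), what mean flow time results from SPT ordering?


SPT order: J5 → J4 → J7 → J6 → J3 → J2 → J1
Completion times:
  J5: C=4
  J4: C=10
  J7: C=21
  J6: C=36
  J3: C=53
  J2: C=71
  J1: C=95
Sum = 290, n = 7
Mean flow = 290/7
= 41.43


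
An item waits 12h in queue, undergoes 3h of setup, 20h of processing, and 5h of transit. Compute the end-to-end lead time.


Lead time = queue + setup + processing + transit
= 12 + 3 + 20 + 5
= 40 hours


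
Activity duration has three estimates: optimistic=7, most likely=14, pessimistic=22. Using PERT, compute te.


te = (o + 4m + p) / 6
= (7 + 4×14 + 22) / 6
= (7 + 56 + 22) / 6
= 85 / 6
= 14.17


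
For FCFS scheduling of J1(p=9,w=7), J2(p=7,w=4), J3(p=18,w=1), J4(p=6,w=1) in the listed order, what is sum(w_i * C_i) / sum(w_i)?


Completion times:
  J1: C=9, w×C=7×9=63
  J2: C=16, w×C=4×16=64
  J3: C=34, w×C=1×34=34
  J4: C=40, w×C=1×40=40
Sum w×C = 201
Sum w = 13
Weighted avg = 201/13
= 15.46


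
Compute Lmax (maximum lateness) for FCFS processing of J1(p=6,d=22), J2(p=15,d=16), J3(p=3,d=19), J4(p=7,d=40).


Lateness per job (L = C - d):
  J1: C=6, d=22, L=-16
  J2: C=21, d=16, L=5
  J3: C=24, d=19, L=5
  J4: C=31, d=40, L=-9
Lmax = max(-16, 5, 5, -9)
= 5


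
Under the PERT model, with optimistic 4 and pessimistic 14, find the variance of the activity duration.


σ² = ((p - o) / 6)² = (p - o)² / 36
= (14 - 4)² / 36
= 10² / 36
= 100 / 36
= 2.7778


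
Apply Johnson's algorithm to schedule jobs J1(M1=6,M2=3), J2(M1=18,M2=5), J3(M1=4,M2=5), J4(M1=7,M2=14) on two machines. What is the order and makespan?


Johnson's rule:
Group 1 (M1≤M2, sort by M1): ['J3', 'J4']
Group 2 (M1>M2, sort desc M2): ['J2', 'J1']
Sequence: J3 → J4 → J2 → J1
Makespan calculation:
  J3: M1 done=4, M2 done=9
  J4: M1 done=11, M2 done=25
  J2: M1 done=29, M2 done=34
  J1: M1 done=35, M2 done=38
= Sequence: J3 → J4 → J2 → J1, Makespan: 38


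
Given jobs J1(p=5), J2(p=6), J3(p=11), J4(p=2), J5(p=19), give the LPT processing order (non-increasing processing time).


LPT: sort by longest processing time first
  J5: p=19
  J3: p=11
  J2: p=6
  J1: p=5
  J4: p=2
Order: J5 → J3 → J2 → J1 → J4


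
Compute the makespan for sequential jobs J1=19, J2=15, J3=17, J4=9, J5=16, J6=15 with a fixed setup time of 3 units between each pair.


Makespan = Σ processing + (n-1) × setup
= (19 + 15 + 17 + 9 + 16 + 15) + (6-1)×3
= 91 + 15
= 106 time units


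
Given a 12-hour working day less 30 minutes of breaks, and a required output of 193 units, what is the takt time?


Available = 12×60 - 30 = 690 min
Takt time = 690 / 193
= 3.58 min/unit


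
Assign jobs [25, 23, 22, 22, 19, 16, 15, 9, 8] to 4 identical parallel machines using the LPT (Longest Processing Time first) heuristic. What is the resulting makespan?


Jobs (LPT sorted): [25, 23, 22, 22, 19, 16, 15, 9, 8]
Machines: 4
  J=25 → Machine 1 (load: 0+25=25)
  J=23 → Machine 2 (load: 0+23=23)
  J=22 → Machine 3 (load: 0+22=22)
  J=22 → Machine 4 (load: 0+22=22)
  J=19 → Machine 3 (load: 22+19=41)
  J=16 → Machine 4 (load: 22+16=38)
  J=15 → Machine 2 (load: 23+15=38)
  J=9 → Machine 1 (load: 25+9=34)
  J=8 → Machine 1 (load: 34+8=42)
Machine loads: [42, 38, 41, 38]
Makespan = max = 42 time units


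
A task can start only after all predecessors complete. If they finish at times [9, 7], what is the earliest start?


ES = max of all predecessor completion times
Predecessors: [9, 7]
ES = max(9, 7)
= 9


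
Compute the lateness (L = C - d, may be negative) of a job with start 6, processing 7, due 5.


Completion = 6 + 7 = 13
Lateness = C - d = 13 - 5
= 8


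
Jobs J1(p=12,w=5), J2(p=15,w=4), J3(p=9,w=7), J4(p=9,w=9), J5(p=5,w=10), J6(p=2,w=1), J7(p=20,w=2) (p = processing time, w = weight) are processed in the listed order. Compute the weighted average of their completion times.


Completion times:
  J1: C=12, w×C=5×12=60
  J2: C=27, w×C=4×27=108
  J3: C=36, w×C=7×36=252
  J4: C=45, w×C=9×45=405
  J5: C=50, w×C=10×50=500
  J6: C=52, w×C=1×52=52
  J7: C=72, w×C=2×72=144
Sum w×C = 1521
Sum w = 38
Weighted avg = 1521/38
= 40.03


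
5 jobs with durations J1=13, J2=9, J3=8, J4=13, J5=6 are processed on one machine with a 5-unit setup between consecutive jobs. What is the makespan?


Makespan = Σ processing + (n-1) × setup
= (13 + 9 + 8 + 13 + 6) + (5-1)×5
= 49 + 20
= 69 time units


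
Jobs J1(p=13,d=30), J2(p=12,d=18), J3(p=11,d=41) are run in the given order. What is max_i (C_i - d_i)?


Lateness per job (L = C - d):
  J1: C=13, d=30, L=-17
  J2: C=25, d=18, L=7
  J3: C=36, d=41, L=-5
Lmax = max(-17, 7, -5)
= 7


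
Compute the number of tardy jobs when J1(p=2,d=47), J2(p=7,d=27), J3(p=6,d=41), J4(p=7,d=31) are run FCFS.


Completion vs due date:
  J1: C=2, d=47 → on time
  J2: C=9, d=27 → on time
  J3: C=15, d=41 → on time
  J4: C=22, d=31 → on time
Tardy jobs: none
Count = 0


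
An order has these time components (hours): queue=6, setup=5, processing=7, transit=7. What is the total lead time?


Lead time = queue + setup + processing + transit
= 6 + 5 + 7 + 7
= 25 hours


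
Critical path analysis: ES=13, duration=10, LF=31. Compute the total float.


EF = ES + duration = 13 + 10 = 23
LS = LF - duration = 31 - 10 = 21
Total Float = LF - EF = 31 - 23
(or LS - ES = 21 - 13)
= 8


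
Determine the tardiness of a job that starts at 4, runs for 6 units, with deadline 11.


Completion = start + processing = 4 + 6 = 10
Tardiness = max(0, C - d) = max(0, 10 - 11)
= max(0, -1)
= 0


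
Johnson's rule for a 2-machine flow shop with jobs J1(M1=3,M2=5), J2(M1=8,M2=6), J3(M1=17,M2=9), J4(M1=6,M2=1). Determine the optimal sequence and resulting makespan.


Johnson's rule:
Group 1 (M1≤M2, sort by M1): ['J1']
Group 2 (M1>M2, sort desc M2): ['J3', 'J2', 'J4']
Sequence: J1 → J3 → J2 → J4
Makespan calculation:
  J1: M1 done=3, M2 done=8
  J3: M1 done=20, M2 done=29
  J2: M1 done=28, M2 done=35
  J4: M1 done=34, M2 done=36
= Sequence: J1 → J3 → J2 → J4, Makespan: 36


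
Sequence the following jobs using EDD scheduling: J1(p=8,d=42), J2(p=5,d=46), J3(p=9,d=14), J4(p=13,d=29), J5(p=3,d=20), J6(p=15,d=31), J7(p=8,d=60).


EDD: sort by earliest due date
  J3: d=14, p=9
  J5: d=20, p=3
  J4: d=29, p=13
  J6: d=31, p=15
  J1: d=42, p=8
  J2: d=46, p=5
  J7: d=60, p=8
Order: J3 → J5 → J4 → J6 → J1 → J2 → J7


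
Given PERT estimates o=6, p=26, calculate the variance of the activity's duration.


σ² = ((p - o) / 6)² = (p - o)² / 36
= (26 - 6)² / 36
= 20² / 36
= 400 / 36
= 11.1111


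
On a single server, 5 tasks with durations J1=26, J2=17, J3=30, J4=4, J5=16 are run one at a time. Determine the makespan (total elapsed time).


Sequential makespan: sum all processing times
= 26 + 17 + 30 + 4 + 16
= 93 time units


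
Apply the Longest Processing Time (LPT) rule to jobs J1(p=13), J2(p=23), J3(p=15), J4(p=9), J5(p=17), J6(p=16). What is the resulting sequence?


LPT: sort by longest processing time first
  J2: p=23
  J5: p=17
  J6: p=16
  J3: p=15
  J1: p=13
  J4: p=9
Order: J2 → J5 → J6 → J3 → J1 → J4


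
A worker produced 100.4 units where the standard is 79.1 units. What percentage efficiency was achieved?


Efficiency = (actual / standard) × 100
= (100.4 / 79.1) × 100
= 126.9%


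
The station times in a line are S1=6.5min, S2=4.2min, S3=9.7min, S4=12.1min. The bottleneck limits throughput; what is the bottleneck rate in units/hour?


Bottleneck = longest station time
Station times: [6.5, 4.2, 9.7, 12.1]
Max = 12.1 min
Rate = 60 / 12.1
= 4.96 units/hour (bottleneck: 12.1min)


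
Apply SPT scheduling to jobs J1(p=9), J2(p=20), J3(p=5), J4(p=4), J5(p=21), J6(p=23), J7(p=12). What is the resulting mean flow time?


SPT order: J4 → J3 → J1 → J7 → J2 → J5 → J6
Completion times:
  J4: C=4
  J3: C=9
  J1: C=18
  J7: C=30
  J2: C=50
  J5: C=71
  J6: C=94
Sum = 276, n = 7
Mean flow = 276/7
= 39.43


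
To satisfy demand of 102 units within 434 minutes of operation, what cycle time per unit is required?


Cycle time = available time / demand
= 434 / 102
= 4.25 min/unit


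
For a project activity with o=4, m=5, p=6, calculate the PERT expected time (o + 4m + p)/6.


te = (o + 4m + p) / 6
= (4 + 4×5 + 6) / 6
= (4 + 20 + 6) / 6
= 30 / 6
= 5.00


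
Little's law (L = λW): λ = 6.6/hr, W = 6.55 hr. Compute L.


Little's law: L = λ × W
= 6.6 × 6.55
= 43.23


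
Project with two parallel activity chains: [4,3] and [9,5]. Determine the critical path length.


Path A: 4 + 3 = 7
Path B: 9 + 5 = 14
Critical path = longest = max(7, 14)
= 14 (Path B)


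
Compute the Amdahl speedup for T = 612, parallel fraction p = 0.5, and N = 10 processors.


Amdahl's law: T_p = T × ((1-p) + p/N)
= 612 × ((1-0.5) + 0.5/10)
= 612 × (0.50 + 0.0500)
= 612 × 0.5500
= 336.60
Speedup = 612/336.60
= 1.82×


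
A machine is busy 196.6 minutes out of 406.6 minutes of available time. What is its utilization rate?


Utilization = busy / total × 100
= 196.6 / 406.6 × 100
= 48.4%


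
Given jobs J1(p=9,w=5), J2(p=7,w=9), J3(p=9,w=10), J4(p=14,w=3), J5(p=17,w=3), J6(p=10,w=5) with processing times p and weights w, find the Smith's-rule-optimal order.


WSPT (Smith's rule): sort by p/w ascending
  J2: p/w = 7/9 = 0.778
  J3: p/w = 9/10 = 0.900
  J1: p/w = 9/5 = 1.800
  J6: p/w = 10/5 = 2.000
  J4: p/w = 14/3 = 4.667
  J5: p/w = 17/3 = 5.667
Order: J2 → J3 → J1 → J6 → J4 → J5


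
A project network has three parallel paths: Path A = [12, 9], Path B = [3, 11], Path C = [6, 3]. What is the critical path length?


Path A: 12 + 9 = 21
Path B: 3 + 11 = 14
Path C: 6 + 3 = 9
Critical path = longest = max(21, 14, 9)
= 21 (Path A)


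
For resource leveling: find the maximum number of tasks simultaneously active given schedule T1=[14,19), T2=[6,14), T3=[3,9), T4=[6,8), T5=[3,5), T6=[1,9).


Check each time point for overlaps:
  t=6: 4 tasks active (T2, T3, T4, T6)
Max concurrent = 4


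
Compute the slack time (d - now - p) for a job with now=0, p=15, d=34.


Slack = due - current_time - processing
= 34 - 0 - 15
= 19


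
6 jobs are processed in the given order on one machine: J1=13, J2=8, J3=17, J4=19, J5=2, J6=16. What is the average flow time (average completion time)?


Completion times:
  J1: completes at 13
  J2: completes at 21
  J3: completes at 38
  J4: completes at 57
  J5: completes at 59
  J6: completes at 75
Sum = 263
Average = 263/6
= 43.83


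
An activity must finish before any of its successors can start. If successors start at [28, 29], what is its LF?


LF = min of all successor start times
Successors start at: [28, 29]
LF = min(28, 29)
= 28


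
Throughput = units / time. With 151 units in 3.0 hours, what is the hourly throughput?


Throughput = units / time
= 151 / 3.0
= 50.3 units/hour


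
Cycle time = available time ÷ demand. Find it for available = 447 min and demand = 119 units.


Cycle time = available time / demand
= 447 / 119
= 3.76 min/unit


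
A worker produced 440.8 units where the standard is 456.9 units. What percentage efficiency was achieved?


Efficiency = (actual / standard) × 100
= (440.8 / 456.9) × 100
= 96.5%


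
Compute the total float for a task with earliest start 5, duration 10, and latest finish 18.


EF = ES + duration = 5 + 10 = 15
LS = LF - duration = 18 - 10 = 8
Total Float = LF - EF = 18 - 15
(or LS - ES = 8 - 5)
= 3


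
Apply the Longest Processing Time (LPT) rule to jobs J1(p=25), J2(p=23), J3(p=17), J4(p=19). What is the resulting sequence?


LPT: sort by longest processing time first
  J1: p=25
  J2: p=23
  J4: p=19
  J3: p=17
Order: J1 → J2 → J4 → J3


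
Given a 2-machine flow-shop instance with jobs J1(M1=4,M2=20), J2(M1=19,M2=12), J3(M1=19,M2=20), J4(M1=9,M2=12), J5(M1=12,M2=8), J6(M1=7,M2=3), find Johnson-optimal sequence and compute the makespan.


Johnson's rule:
Group 1 (M1≤M2, sort by M1): ['J1', 'J4', 'J3']
Group 2 (M1>M2, sort desc M2): ['J2', 'J5', 'J6']
Sequence: J1 → J4 → J3 → J2 → J5 → J6
Makespan calculation:
  J1: M1 done=4, M2 done=24
  J4: M1 done=13, M2 done=36
  J3: M1 done=32, M2 done=56
  J2: M1 done=51, M2 done=68
  J5: M1 done=63, M2 done=76
  J6: M1 done=70, M2 done=79
= Sequence: J1 → J4 → J3 → J2 → J5 → J6, Makespan: 79


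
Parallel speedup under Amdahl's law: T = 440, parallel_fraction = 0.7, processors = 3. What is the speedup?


Amdahl's law: T_p = T × ((1-p) + p/N)
= 440 × ((1-0.7) + 0.7/3)
= 440 × (0.30 + 0.2333)
= 440 × 0.5333
= 234.67
Speedup = 440/234.67
= 1.88×


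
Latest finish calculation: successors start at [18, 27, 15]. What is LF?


LF = min of all successor start times
Successors start at: [18, 27, 15]
LF = min(18, 27, 15)
= 15


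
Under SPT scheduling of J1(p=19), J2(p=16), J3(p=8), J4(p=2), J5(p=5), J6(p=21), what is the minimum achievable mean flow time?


SPT order: J4 → J5 → J3 → J2 → J1 → J6
Completion times:
  J4: C=2
  J5: C=7
  J3: C=15
  J2: C=31
  J1: C=50
  J6: C=71
Sum = 176, n = 6
Mean flow = 176/6
= 29.33


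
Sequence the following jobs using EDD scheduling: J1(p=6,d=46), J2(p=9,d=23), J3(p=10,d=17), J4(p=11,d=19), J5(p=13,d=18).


EDD: sort by earliest due date
  J3: d=17, p=10
  J5: d=18, p=13
  J4: d=19, p=11
  J2: d=23, p=9
  J1: d=46, p=6
Order: J3 → J5 → J4 → J2 → J1


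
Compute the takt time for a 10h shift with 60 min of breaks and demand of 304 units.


Available = 10×60 - 60 = 540 min
Takt time = 540 / 304
= 1.78 min/unit


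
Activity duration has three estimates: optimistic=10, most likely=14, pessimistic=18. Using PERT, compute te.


te = (o + 4m + p) / 6
= (10 + 4×14 + 18) / 6
= (10 + 56 + 18) / 6
= 84 / 6
= 14.00


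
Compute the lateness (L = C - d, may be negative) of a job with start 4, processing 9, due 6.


Completion = 4 + 9 = 13
Lateness = C - d = 13 - 6
= 7


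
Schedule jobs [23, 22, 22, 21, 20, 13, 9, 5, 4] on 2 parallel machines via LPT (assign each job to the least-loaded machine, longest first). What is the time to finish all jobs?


Jobs (LPT sorted): [23, 22, 22, 21, 20, 13, 9, 5, 4]
Machines: 2
  J=23 → Machine 1 (load: 0+23=23)
  J=22 → Machine 2 (load: 0+22=22)
  J=22 → Machine 2 (load: 22+22=44)
  J=21 → Machine 1 (load: 23+21=44)
  J=20 → Machine 1 (load: 44+20=64)
  J=13 → Machine 2 (load: 44+13=57)
  J=9 → Machine 2 (load: 57+9=66)
  J=5 → Machine 1 (load: 64+5=69)
  J=4 → Machine 2 (load: 66+4=70)
Machine loads: [69, 70]
Makespan = max = 70 time units


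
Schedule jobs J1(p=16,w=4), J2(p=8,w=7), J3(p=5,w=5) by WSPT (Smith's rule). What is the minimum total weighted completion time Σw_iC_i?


WSPT order (by p/w): J3 → J2 → J1
  J3: C=5, w·C=5×5=25
  J2: C=13, w·C=7×13=91
  J1: C=29, w·C=4×29=116
Σ w·C = 232
= 232


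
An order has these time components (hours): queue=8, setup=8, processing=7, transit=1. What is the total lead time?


Lead time = queue + setup + processing + transit
= 8 + 8 + 7 + 1
= 24 hours


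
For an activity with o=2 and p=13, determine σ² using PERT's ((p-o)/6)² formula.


σ² = ((p - o) / 6)² = (p - o)² / 36
= (13 - 2)² / 36
= 11² / 36
= 121 / 36
= 3.3611


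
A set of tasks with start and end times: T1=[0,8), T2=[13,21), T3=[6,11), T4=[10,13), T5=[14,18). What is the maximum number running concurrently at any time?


Check each time point for overlaps:
  t=6: 2 tasks active (T1, T3)
Max concurrent = 2


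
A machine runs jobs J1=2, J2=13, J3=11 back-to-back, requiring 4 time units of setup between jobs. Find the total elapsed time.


Makespan = Σ processing + (n-1) × setup
= (2 + 13 + 11) + (3-1)×4
= 26 + 8
= 34 time units


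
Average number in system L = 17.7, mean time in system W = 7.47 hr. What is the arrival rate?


Little's law: L = λW → λ = L / W
= 17.7 / 7.47
= 2.37 per hour


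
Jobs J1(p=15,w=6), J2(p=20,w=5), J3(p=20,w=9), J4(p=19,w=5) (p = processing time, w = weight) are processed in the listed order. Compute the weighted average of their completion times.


Completion times:
  J1: C=15, w×C=6×15=90
  J2: C=35, w×C=5×35=175
  J3: C=55, w×C=9×55=495
  J4: C=74, w×C=5×74=370
Sum w×C = 1130
Sum w = 25
Weighted avg = 1130/25
= 45.20


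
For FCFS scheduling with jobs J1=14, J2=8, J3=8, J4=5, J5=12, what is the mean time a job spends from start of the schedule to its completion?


Completion times:
  J1: completes at 14
  J2: completes at 22
  J3: completes at 30
  J4: completes at 35
  J5: completes at 47
Sum = 148
Average = 148/5
= 29.60


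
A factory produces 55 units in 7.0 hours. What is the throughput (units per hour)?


Throughput = units / time
= 55 / 7.0
= 7.9 units/hour


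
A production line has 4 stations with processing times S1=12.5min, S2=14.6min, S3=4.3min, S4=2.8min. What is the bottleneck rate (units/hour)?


Bottleneck = longest station time
Station times: [12.5, 14.6, 4.3, 2.8]
Max = 14.6 min
Rate = 60 / 14.6
= 4.11 units/hour (bottleneck: 14.6min)


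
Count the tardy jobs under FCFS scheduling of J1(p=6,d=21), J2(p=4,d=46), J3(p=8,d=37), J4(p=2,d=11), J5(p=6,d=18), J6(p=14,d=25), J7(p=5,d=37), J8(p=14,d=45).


Completion vs due date:
  J1: C=6, d=21 → on time
  J2: C=10, d=46 → on time
  J3: C=18, d=37 → on time
  J4: C=20, d=11 → TARDY
  J5: C=26, d=18 → TARDY
  J6: C=40, d=25 → TARDY
  J7: C=45, d=37 → TARDY
  J8: C=59, d=45 → TARDY
Tardy jobs: J4, J5, J6, J7, J8
Count = 5


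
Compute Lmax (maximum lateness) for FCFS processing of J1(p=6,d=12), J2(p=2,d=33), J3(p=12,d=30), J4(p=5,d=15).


Lateness per job (L = C - d):
  J1: C=6, d=12, L=-6
  J2: C=8, d=33, L=-25
  J3: C=20, d=30, L=-10
  J4: C=25, d=15, L=10
Lmax = max(-6, -25, -10, 10)
= 10


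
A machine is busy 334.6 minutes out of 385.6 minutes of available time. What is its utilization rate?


Utilization = busy / total × 100
= 334.6 / 385.6 × 100
= 86.8%


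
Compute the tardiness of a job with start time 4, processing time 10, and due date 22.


Completion = start + processing = 4 + 10 = 14
Tardiness = max(0, C - d) = max(0, 14 - 22)
= max(0, -8)
= 0


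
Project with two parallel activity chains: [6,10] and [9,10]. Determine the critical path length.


Path A: 6 + 10 = 16
Path B: 9 + 10 = 19
Critical path = longest = max(16, 19)
= 19 (Path B)


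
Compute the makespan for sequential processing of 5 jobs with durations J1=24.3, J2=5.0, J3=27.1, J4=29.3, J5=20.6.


Sequential makespan: sum all processing times
= 24.3 + 5.0 + 27.1 + 29.3 + 20.6
= 106.3 time units


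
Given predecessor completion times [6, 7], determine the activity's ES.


ES = max of all predecessor completion times
Predecessors: [6, 7]
ES = max(6, 7)
= 7


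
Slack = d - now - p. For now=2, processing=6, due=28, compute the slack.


Slack = due - current_time - processing
= 28 - 2 - 6
= 20


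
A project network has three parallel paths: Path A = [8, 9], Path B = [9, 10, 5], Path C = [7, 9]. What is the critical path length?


Path A: 8 + 9 = 17
Path B: 9 + 10 + 5 = 24
Path C: 7 + 9 = 16
Critical path = longest = max(17, 24, 16)
= 24 (Path B)


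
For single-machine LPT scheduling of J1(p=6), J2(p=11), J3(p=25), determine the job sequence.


LPT: sort by longest processing time first
  J3: p=25
  J2: p=11
  J1: p=6
Order: J3 → J2 → J1


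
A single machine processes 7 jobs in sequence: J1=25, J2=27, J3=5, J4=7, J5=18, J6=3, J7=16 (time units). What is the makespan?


Sequential makespan: sum all processing times
= 25 + 27 + 5 + 7 + 18 + 3 + 16
= 101 time units


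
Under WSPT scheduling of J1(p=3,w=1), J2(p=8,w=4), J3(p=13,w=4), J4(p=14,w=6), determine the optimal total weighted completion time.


WSPT order (by p/w): J2 → J4 → J1 → J3
  J2: C=8, w·C=4×8=32
  J4: C=22, w·C=6×22=132
  J1: C=25, w·C=1×25=25
  J3: C=38, w·C=4×38=152
Σ w·C = 341
= 341


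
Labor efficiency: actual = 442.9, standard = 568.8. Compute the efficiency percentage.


Efficiency = (actual / standard) × 100
= (442.9 / 568.8) × 100
= 77.9%


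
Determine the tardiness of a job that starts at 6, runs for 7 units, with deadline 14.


Completion = start + processing = 6 + 7 = 13
Tardiness = max(0, C - d) = max(0, 13 - 14)
= max(0, -1)
= 0


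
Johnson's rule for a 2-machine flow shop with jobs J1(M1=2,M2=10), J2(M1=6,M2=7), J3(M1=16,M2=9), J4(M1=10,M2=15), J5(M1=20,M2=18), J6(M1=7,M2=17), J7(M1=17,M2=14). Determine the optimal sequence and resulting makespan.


Johnson's rule:
Group 1 (M1≤M2, sort by M1): ['J1', 'J2', 'J6', 'J4']
Group 2 (M1>M2, sort desc M2): ['J5', 'J7', 'J3']
Sequence: J1 → J2 → J6 → J4 → J5 → J7 → J3
Makespan calculation:
  J1: M1 done=2, M2 done=12
  J2: M1 done=8, M2 done=19
  J6: M1 done=15, M2 done=36
  J4: M1 done=25, M2 done=51
  J5: M1 done=45, M2 done=69
  J7: M1 done=62, M2 done=83
  J3: M1 done=78, M2 done=92
= Sequence: J1 → J2 → J6 → J4 → J5 → J7 → J3, Makespan: 92


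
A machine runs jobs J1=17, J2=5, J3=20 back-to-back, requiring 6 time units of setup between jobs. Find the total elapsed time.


Makespan = Σ processing + (n-1) × setup
= (17 + 5 + 20) + (3-1)×6
= 42 + 12
= 54 time units


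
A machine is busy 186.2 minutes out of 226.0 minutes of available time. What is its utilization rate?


Utilization = busy / total × 100
= 186.2 / 226.0 × 100
= 82.4%


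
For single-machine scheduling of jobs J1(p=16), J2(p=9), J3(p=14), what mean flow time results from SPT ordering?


SPT order: J2 → J3 → J1
Completion times:
  J2: C=9
  J3: C=23
  J1: C=39
Sum = 71, n = 3
Mean flow = 71/3
= 23.67


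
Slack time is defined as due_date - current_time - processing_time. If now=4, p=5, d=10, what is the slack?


Slack = due - current_time - processing
= 10 - 4 - 5
= 1


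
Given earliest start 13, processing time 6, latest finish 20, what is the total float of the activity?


EF = ES + duration = 13 + 6 = 19
LS = LF - duration = 20 - 6 = 14
Total Float = LF - EF = 20 - 19
(or LS - ES = 14 - 13)
= 1


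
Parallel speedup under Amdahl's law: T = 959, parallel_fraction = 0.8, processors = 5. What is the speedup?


Amdahl's law: T_p = T × ((1-p) + p/N)
= 959 × ((1-0.8) + 0.8/5)
= 959 × (0.20 + 0.1600)
= 959 × 0.3600
= 345.24
Speedup = 959/345.24
= 2.78×


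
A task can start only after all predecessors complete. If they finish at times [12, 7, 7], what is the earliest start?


ES = max of all predecessor completion times
Predecessors: [12, 7, 7]
ES = max(12, 7, 7)
= 12


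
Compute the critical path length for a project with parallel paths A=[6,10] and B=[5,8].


Path A: 6 + 10 = 16
Path B: 5 + 8 = 13
Critical path = longest = max(16, 13)
= 16 (Path A)


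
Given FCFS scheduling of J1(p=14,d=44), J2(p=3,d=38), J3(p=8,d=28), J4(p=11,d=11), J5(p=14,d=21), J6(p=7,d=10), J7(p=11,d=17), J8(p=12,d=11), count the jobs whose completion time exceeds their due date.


Completion vs due date:
  J1: C=14, d=44 → on time
  J2: C=17, d=38 → on time
  J3: C=25, d=28 → on time
  J4: C=36, d=11 → TARDY
  J5: C=50, d=21 → TARDY
  J6: C=57, d=10 → TARDY
  J7: C=68, d=17 → TARDY
  J8: C=80, d=11 → TARDY
Tardy jobs: J4, J5, J6, J7, J8
Count = 5


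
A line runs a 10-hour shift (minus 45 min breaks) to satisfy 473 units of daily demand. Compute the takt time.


Available = 10×60 - 45 = 555 min
Takt time = 555 / 473
= 1.17 min/unit


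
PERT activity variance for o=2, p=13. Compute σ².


σ² = ((p - o) / 6)² = (p - o)² / 36
= (13 - 2)² / 36
= 11² / 36
= 121 / 36
= 3.3611


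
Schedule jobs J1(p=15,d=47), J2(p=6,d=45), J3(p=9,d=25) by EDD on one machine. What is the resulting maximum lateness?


EDD order: J3 → J2 → J1
Completion and lateness:
  J3: C=9, d=25, L=9-25=-16
  J2: C=15, d=45, L=15-45=-30
  J1: C=30, d=47, L=30-47=-17
Lmax = max(-16, -30, -17)
= -16


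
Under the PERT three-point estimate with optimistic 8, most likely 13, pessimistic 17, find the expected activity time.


te = (o + 4m + p) / 6
= (8 + 4×13 + 17) / 6
= (8 + 52 + 17) / 6
= 77 / 6
= 12.83


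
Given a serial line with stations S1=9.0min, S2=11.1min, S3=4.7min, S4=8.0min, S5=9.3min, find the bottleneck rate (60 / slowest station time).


Bottleneck = longest station time
Station times: [9.0, 11.1, 4.7, 8.0, 9.3]
Max = 11.1 min
Rate = 60 / 11.1
= 5.41 units/hour (bottleneck: 11.1min)


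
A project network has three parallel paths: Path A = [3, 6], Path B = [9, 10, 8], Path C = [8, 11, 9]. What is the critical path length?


Path A: 3 + 6 = 9
Path B: 9 + 10 + 8 = 27
Path C: 8 + 11 + 9 = 28
Critical path = longest = max(9, 27, 28)
= 28 (Path C)


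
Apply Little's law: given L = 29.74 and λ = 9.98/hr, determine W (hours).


Little's law: L = λW → W = L / λ
= 29.74 / 9.98
= 2.98 hours


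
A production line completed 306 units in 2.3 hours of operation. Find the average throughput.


Throughput = units / time
= 306 / 2.3
= 133.0 units/hour


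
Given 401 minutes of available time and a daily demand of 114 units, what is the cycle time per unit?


Cycle time = available time / demand
= 401 / 114
= 3.52 min/unit


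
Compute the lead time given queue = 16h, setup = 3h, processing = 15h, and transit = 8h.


Lead time = queue + setup + processing + transit
= 16 + 3 + 15 + 8
= 42 hours


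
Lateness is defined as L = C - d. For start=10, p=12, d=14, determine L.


Completion = 10 + 12 = 22
Lateness = C - d = 22 - 14
= 8


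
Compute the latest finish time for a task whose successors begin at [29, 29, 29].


LF = min of all successor start times
Successors start at: [29, 29, 29]
LF = min(29, 29, 29)
= 29


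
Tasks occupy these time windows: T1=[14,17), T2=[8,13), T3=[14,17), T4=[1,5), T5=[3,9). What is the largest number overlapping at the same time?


Check each time point for overlaps:
  t=3: 2 tasks active (T4, T5)
Max concurrent = 2


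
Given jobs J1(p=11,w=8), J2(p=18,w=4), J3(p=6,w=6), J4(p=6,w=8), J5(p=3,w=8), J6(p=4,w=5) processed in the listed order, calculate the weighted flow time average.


Completion times:
  J1: C=11, w×C=8×11=88
  J2: C=29, w×C=4×29=116
  J3: C=35, w×C=6×35=210
  J4: C=41, w×C=8×41=328
  J5: C=44, w×C=8×44=352
  J6: C=48, w×C=5×48=240
Sum w×C = 1334
Sum w = 39
Weighted avg = 1334/39
= 34.21


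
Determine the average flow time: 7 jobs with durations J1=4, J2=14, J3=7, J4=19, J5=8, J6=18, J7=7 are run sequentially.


Completion times:
  J1: completes at 4
  J2: completes at 18
  J3: completes at 25
  J4: completes at 44
  J5: completes at 52
  J6: completes at 70
  J7: completes at 77
Sum = 290
Average = 290/7
= 41.43


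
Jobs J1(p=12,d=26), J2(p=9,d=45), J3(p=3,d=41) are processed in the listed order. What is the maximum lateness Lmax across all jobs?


Lateness per job (L = C - d):
  J1: C=12, d=26, L=-14
  J2: C=21, d=45, L=-24
  J3: C=24, d=41, L=-17
Lmax = max(-14, -24, -17)
= -14


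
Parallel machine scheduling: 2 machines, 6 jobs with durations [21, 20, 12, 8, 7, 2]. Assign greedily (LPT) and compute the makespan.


Jobs (LPT sorted): [21, 20, 12, 8, 7, 2]
Machines: 2
  J=21 → Machine 1 (load: 0+21=21)
  J=20 → Machine 2 (load: 0+20=20)
  J=12 → Machine 2 (load: 20+12=32)
  J=8 → Machine 1 (load: 21+8=29)
  J=7 → Machine 1 (load: 29+7=36)
  J=2 → Machine 2 (load: 32+2=34)
Machine loads: [36, 34]
Makespan = max = 36 time units


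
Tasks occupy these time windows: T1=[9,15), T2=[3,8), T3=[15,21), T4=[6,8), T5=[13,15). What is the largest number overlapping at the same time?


Check each time point for overlaps:
  t=6: 2 tasks active (T2, T4)
Max concurrent = 2


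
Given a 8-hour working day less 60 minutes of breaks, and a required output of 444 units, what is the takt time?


Available = 8×60 - 60 = 420 min
Takt time = 420 / 444
= 0.95 min/unit


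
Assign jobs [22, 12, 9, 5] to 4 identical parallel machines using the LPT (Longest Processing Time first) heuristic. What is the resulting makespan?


Jobs (LPT sorted): [22, 12, 9, 5]
Machines: 4
  J=22 → Machine 1 (load: 0+22=22)
  J=12 → Machine 2 (load: 0+12=12)
  J=9 → Machine 3 (load: 0+9=9)
  J=5 → Machine 4 (load: 0+5=5)
Machine loads: [22, 12, 9, 5]
Makespan = max = 22 time units


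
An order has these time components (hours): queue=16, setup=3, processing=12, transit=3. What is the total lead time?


Lead time = queue + setup + processing + transit
= 16 + 3 + 12 + 3
= 34 hours


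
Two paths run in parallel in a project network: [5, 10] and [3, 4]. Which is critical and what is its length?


Path A: 5 + 10 = 15
Path B: 3 + 4 = 7
Critical path = longest = max(15, 7)
= 15 (Path A)
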